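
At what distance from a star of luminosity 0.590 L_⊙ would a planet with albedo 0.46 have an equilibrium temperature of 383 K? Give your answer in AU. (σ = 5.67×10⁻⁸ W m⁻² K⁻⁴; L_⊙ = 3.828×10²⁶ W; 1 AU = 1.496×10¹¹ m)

L = 0.590 × 3.828×10²⁶ = 2.26×10²⁶ W.
From T_eq⁴ = L(1−A)/(16πσd²): d = √[L(1−A)/(16πσT_eq⁴)].
d = √[2.26×10²⁶ × 0.54 / (16π × 5.67×10⁻⁸ × (383)⁴)] = 4.46×10¹⁰ m = 0.298 AU.

d ≈ 0.298 AU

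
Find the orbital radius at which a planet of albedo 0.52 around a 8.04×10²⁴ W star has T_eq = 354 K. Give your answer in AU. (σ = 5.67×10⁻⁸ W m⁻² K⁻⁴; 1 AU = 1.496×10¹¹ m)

From T_eq⁴ = L(1−A)/(16πσd²): d = √[L(1−A)/(16πσT_eq⁴)].
d = √[8.04×10²⁴ × 0.48 / (16π × 5.67×10⁻⁸ × (354)⁴)] = 9.29×10⁹ m = 0.0621 AU.

d ≈ 0.0621 AU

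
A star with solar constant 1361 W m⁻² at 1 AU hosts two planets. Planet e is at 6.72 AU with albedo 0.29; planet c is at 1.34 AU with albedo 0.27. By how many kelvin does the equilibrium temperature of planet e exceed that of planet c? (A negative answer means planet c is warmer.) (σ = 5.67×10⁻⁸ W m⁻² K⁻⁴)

T_eq = [S₀(1−A)/(4σd²)]^(1/4), so T ∝ (1−A)^(1/4) / √d.
T₁ = [1361×0.71/(4×5.67×10⁻⁸×6.72²)]^(1/4) = 98.56 K.
T₂ = [1361×0.73/(4×5.67×10⁻⁸×1.34²)]^(1/4) = 222.25 K.

ΔT ≈ -123.7 K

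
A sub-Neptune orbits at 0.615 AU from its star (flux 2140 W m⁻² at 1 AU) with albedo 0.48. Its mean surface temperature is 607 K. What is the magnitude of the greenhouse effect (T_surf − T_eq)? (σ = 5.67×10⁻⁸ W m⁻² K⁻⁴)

ΔT ≈ 269.5 K

S = 2140/0.615² = 5658 W m⁻².
T_eq = [S(1−A)/(4σ)]^(1/4) = [5658×0.52/(4×5.67×10⁻⁸)]^(1/4) = 337.5 K.
ΔT = T_surf − T_eq = 607 − 337.5.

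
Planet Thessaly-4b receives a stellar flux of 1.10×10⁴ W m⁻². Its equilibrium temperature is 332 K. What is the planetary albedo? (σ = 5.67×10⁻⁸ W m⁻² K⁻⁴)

From T_eq⁴ = S(1−A)/(4σ): 1−A = 4σT_eq⁴/S.
1−A = 4 × 5.67×10⁻⁸ × (332)⁴ / 1.10×10⁴ = 0.250.

A ≈ 0.75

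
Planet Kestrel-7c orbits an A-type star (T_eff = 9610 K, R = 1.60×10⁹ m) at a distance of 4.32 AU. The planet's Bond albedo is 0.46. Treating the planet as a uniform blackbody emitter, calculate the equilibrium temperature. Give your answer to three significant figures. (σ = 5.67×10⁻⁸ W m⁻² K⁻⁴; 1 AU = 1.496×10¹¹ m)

T_eq ≈ 290 K

d = 4.32 AU = 6.46×10¹¹ m.
L = 4πR_⋆²σT_⋆⁴ = 4π(1.60×10⁹)² × 5.67×10⁻⁸ × (9610)⁴ = 1.56×10²⁸ W.
S = L/(4πd²) = 2960 W m⁻².
Energy balance: absorbed = emitted ⇒ πR²·S(1−A) = 4πR²·σT_eq⁴, so T_eq⁴ = S(1−A)/(4σ).
T_eq = [2960 × 0.54 / (4 × 5.67×10⁻⁸)]^(1/4) = (7.06×10⁹)^(1/4) = 290 K.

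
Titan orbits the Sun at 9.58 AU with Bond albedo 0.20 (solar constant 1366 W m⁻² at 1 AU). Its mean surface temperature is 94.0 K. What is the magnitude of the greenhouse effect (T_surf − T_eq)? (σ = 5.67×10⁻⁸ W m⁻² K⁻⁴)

S = 1366/9.58² = 14.88 W m⁻².
T_eq = [S(1−A)/(4σ)]^(1/4) = [14.88×0.80/(4×5.67×10⁻⁸)]^(1/4) = 85.1 K.
ΔT = T_surf − T_eq = 94 − 85.1.

ΔT ≈ 8.9 K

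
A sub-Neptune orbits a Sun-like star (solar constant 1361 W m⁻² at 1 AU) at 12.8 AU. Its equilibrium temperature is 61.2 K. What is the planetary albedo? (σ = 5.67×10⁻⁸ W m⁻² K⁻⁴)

Flux at 12.8 AU: S = 1361/12.8² = 8.31 W m⁻².
From T_eq⁴ = S(1−A)/(4σ): 1−A = 4σT_eq⁴/S.
1−A = 4 × 5.67×10⁻⁸ × (61.2)⁴ / 8.31 = 0.383.

A ≈ 0.62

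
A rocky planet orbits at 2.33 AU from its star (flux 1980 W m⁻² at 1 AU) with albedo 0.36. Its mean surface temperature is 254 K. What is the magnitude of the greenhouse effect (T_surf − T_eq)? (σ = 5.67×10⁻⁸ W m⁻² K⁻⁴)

S = 1980/2.33² = 364.7 W m⁻².
T_eq = [S(1−A)/(4σ)]^(1/4) = [364.7×0.64/(4×5.67×10⁻⁸)]^(1/4) = 179.1 K.
ΔT = T_surf − T_eq = 254 − 179.1.

ΔT ≈ 74.9 K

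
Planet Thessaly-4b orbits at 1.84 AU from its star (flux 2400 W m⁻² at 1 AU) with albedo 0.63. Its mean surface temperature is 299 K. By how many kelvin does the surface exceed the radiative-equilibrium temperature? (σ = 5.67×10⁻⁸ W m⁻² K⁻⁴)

ΔT ≈ 114.6 K

S = 2400/1.84² = 708.9 W m⁻².
T_eq = [S(1−A)/(4σ)]^(1/4) = [708.9×0.37/(4×5.67×10⁻⁸)]^(1/4) = 184.4 K.
ΔT = T_surf − T_eq = 299 − 184.4.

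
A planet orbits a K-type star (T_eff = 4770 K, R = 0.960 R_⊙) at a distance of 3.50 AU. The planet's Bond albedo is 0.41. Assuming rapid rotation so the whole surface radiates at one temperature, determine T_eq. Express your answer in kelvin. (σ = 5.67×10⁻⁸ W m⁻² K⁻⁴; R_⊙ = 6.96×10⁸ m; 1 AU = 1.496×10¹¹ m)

R_⋆ = 0.960 × 6.96×10⁸ = 6.68×10⁸ m.
d = 3.50 AU = 5.24×10¹¹ m.
L = 4πR_⋆²σT_⋆⁴ = 4π(6.68×10⁸)² × 5.67×10⁻⁸ × (4770)⁴ = 1.65×10²⁶ W.
S = L/(4πd²) = 47.8 W m⁻².
Energy balance: absorbed = emitted ⇒ πR²·S(1−A) = 4πR²·σT_eq⁴, so T_eq⁴ = S(1−A)/(4σ).
T_eq = [47.8 × 0.59 / (4 × 5.67×10⁻⁸)]^(1/4) = (1.24×10⁸)^(1/4) = 106 K.

T_eq ≈ 106 K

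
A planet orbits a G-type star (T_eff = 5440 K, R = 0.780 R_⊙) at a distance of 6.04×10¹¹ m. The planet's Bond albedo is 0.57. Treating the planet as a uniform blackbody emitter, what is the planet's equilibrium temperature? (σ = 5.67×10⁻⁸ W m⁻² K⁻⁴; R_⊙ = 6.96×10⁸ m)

R_⋆ = 0.780 × 6.96×10⁸ = 5.43×10⁸ m.
L = 4πR_⋆²σT_⋆⁴ = 4π(5.43×10⁸)² × 5.67×10⁻⁸ × (5440)⁴ = 1.84×10²⁶ W.
S = L/(4πd²) = 40.1 W m⁻².
Energy balance: absorbed = emitted ⇒ πR²·S(1−A) = 4πR²·σT_eq⁴, so T_eq⁴ = S(1−A)/(4σ).
T_eq = [40.1 × 0.43 / (4 × 5.67×10⁻⁸)]^(1/4) = (7.61×10⁷)^(1/4) = 93.4 K.

T_eq ≈ 93.4 K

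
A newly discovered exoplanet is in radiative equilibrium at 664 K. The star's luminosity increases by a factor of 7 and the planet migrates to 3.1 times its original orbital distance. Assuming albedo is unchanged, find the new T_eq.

T_eq ≈ 613 K

T_eq ∝ L^(1/4) · d^(−1/2).
T′ = 664 × 7^(1/4) / 3.1^(1/2) = 613 K.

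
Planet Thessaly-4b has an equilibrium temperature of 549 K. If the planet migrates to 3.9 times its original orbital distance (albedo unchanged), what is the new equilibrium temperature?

T_eq ∝ L^(1/4) · d^(−1/2).
T′ = 549 / 3.9^(1/2) = 278 K.

T_eq ≈ 278 K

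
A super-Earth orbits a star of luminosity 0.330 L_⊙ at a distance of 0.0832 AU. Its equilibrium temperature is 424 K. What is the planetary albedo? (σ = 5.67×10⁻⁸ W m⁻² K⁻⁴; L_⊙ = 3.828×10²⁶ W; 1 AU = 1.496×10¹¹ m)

d = 0.0832 AU = 1.24×10¹⁰ m.
L = 0.330 × 3.828×10²⁶ = 1.26×10²⁶ W.
Flux: S = L/(4πd²) = 1.26×10²⁶/(4π×(1.24×10¹⁰)²) = 6.49×10⁴ W m⁻².
From T_eq⁴ = S(1−A)/(4σ): 1−A = 4σT_eq⁴/S.
1−A = 4 × 5.67×10⁻⁸ × (424)⁴ / 6.49×10⁴ = 0.113.

A ≈ 0.89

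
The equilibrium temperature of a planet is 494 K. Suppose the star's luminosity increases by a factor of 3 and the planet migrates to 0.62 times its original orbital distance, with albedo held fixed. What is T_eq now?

T_eq ∝ L^(1/4) · d^(−1/2).
T′ = 494 × 3^(1/4) / 0.62^(1/2) = 826 K.

T_eq ≈ 826 K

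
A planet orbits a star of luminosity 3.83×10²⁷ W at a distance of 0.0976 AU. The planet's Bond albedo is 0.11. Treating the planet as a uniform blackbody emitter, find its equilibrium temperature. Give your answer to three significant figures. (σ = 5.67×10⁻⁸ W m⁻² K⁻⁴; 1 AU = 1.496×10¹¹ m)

d = 0.0976 AU = 1.46×10¹⁰ m.
Flux: S = L/(4πd²) = 3.83×10²⁷/(4π×(1.46×10¹⁰)²) = 1.43×10⁶ W m⁻².
Energy balance: absorbed = emitted ⇒ πR²·S(1−A) = 4πR²·σT_eq⁴, so T_eq⁴ = S(1−A)/(4σ).
T_eq = [1.43×10⁶ × 0.89 / (4 × 5.67×10⁻⁸)]^(1/4) = (5.61×10¹²)^(1/4) = 1540 K.

T_eq ≈ 1540 K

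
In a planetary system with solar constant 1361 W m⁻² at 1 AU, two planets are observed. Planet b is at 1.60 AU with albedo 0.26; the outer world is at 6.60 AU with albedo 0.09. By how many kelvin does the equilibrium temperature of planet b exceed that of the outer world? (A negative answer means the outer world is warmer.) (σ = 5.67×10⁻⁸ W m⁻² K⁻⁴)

T_eq = [S₀(1−A)/(4σd²)]^(1/4), so T ∝ (1−A)^(1/4) / √d.
T₁ = [1361×0.74/(4×5.67×10⁻⁸×1.60²)]^(1/4) = 204.08 K.
T₂ = [1361×0.91/(4×5.67×10⁻⁸×6.60²)]^(1/4) = 105.81 K.

ΔT ≈ 98.3 K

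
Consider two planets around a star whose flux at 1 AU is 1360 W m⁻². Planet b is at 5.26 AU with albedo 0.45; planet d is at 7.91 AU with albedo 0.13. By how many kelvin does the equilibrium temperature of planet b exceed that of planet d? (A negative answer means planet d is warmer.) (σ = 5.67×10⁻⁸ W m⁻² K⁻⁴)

T_eq = [S₀(1−A)/(4σd²)]^(1/4), so T ∝ (1−A)^(1/4) / √d.
T₁ = [1360×0.55/(4×5.67×10⁻⁸×5.26²)]^(1/4) = 104.49 K.
T₂ = [1360×0.87/(4×5.67×10⁻⁸×7.91²)]^(1/4) = 95.56 K.

ΔT ≈ 8.9 K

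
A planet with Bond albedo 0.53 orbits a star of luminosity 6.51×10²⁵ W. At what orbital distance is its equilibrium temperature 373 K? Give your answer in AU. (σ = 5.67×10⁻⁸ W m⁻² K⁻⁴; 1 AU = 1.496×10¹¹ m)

From T_eq⁴ = L(1−A)/(16πσd²): d = √[L(1−A)/(16πσT_eq⁴)].
d = √[6.51×10²⁵ × 0.47 / (16π × 5.67×10⁻⁸ × (373)⁴)] = 2.36×10¹⁰ m = 0.157 AU.

d ≈ 0.157 AU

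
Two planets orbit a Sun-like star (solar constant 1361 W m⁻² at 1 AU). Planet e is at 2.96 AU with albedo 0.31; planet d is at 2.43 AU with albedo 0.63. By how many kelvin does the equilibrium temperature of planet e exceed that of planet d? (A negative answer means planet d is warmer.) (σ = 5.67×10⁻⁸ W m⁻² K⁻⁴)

ΔT ≈ 8.2 K

T_eq = [S₀(1−A)/(4σd²)]^(1/4), so T ∝ (1−A)^(1/4) / √d.
T₁ = [1361×0.69/(4×5.67×10⁻⁸×2.96²)]^(1/4) = 147.44 K.
T₂ = [1361×0.37/(4×5.67×10⁻⁸×2.43²)]^(1/4) = 139.25 K.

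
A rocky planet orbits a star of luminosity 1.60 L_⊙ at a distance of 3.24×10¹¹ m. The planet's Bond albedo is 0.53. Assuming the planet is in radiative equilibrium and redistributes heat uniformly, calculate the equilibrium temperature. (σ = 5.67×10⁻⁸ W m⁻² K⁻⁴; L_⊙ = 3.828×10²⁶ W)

L = 1.60 × 3.828×10²⁶ = 6.12×10²⁶ W.
Flux: S = L/(4πd²) = 6.12×10²⁶/(4π×(3.24×10¹¹)²) = 464 W m⁻².
Energy balance: absorbed = emitted ⇒ πR²·S(1−A) = 4πR²·σT_eq⁴, so T_eq⁴ = S(1−A)/(4σ).
T_eq = [464 × 0.47 / (4 × 5.67×10⁻⁸)]^(1/4) = (9.62×10⁸)^(1/4) = 176 K.

T_eq ≈ 176 K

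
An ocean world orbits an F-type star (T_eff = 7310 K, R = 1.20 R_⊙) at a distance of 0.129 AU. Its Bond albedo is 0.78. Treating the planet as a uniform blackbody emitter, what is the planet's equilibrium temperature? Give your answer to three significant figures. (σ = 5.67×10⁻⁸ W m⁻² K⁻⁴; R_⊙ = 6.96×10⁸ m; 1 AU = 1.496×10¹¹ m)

R_⋆ = 1.20 × 6.96×10⁸ = 8.35×10⁸ m.
d = 0.129 AU = 1.93×10¹⁰ m.
L = 4πR_⋆²σT_⋆⁴ = 4π(8.35×10⁸)² × 5.67×10⁻⁸ × (7310)⁴ = 1.42×10²⁷ W.
S = L/(4πd²) = 3.03×10⁵ W m⁻².
Energy balance: absorbed = emitted ⇒ πR²·S(1−A) = 4πR²·σT_eq⁴, so T_eq⁴ = S(1−A)/(4σ).
T_eq = [3.03×10⁵ × 0.22 / (4 × 5.67×10⁻⁸)]^(1/4) = (2.94×10¹¹)^(1/4) = 736 K.

T_eq ≈ 736 K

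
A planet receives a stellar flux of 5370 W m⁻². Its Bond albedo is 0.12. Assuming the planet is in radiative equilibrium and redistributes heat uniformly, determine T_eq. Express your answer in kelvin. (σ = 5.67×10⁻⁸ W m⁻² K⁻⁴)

Energy balance: absorbed = emitted ⇒ πR²·S(1−A) = 4πR²·σT_eq⁴, so T_eq⁴ = S(1−A)/(4σ).
T_eq = [5370 × 0.88 / (4 × 5.67×10⁻⁸)]^(1/4) = (2.08×10¹⁰)^(1/4) = 380 K.

T_eq ≈ 380 K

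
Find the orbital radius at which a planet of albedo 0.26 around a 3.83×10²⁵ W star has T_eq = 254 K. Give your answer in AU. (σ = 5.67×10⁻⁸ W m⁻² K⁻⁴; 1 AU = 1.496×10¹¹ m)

d ≈ 0.327 AU

From T_eq⁴ = L(1−A)/(16πσd²): d = √[L(1−A)/(16πσT_eq⁴)].
d = √[3.83×10²⁵ × 0.74 / (16π × 5.67×10⁻⁸ × (254)⁴)] = 4.89×10¹⁰ m = 0.327 AU.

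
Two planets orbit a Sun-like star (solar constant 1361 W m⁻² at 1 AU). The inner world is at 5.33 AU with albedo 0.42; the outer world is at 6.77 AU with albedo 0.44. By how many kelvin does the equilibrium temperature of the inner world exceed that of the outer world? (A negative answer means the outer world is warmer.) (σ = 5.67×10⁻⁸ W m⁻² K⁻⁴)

T_eq = [S₀(1−A)/(4σd²)]^(1/4), so T ∝ (1−A)^(1/4) / √d.
T₁ = [1361×0.58/(4×5.67×10⁻⁸×5.33²)]^(1/4) = 105.21 K.
T₂ = [1361×0.56/(4×5.67×10⁻⁸×6.77²)]^(1/4) = 92.54 K.

ΔT ≈ 12.7 K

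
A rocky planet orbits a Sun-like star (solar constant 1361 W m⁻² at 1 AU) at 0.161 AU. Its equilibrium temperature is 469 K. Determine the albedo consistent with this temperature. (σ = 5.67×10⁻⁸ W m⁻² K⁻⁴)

A ≈ 0.79

Flux at 0.161 AU: S = 1361/0.161² = 5.25×10⁴ W m⁻².
From T_eq⁴ = S(1−A)/(4σ): 1−A = 4σT_eq⁴/S.
1−A = 4 × 5.67×10⁻⁸ × (469)⁴ / 5.25×10⁴ = 0.209.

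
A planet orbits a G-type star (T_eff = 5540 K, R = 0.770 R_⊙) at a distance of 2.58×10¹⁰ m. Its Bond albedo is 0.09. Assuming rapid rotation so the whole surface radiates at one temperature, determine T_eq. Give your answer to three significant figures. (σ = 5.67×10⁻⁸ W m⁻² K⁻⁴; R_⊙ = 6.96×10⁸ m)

R_⋆ = 0.770 × 6.96×10⁸ = 5.36×10⁸ m.
L = 4πR_⋆²σT_⋆⁴ = 4π(5.36×10⁸)² × 5.67×10⁻⁸ × (5540)⁴ = 1.93×10²⁶ W.
S = L/(4πd²) = 2.30×10⁴ W m⁻².
Energy balance: absorbed = emitted ⇒ πR²·S(1−A) = 4πR²·σT_eq⁴, so T_eq⁴ = S(1−A)/(4σ).
T_eq = [2.30×10⁴ × 0.91 / (4 × 5.67×10⁻⁸)]^(1/4) = (9.25×10¹⁰)^(1/4) = 551 K.

T_eq ≈ 551 K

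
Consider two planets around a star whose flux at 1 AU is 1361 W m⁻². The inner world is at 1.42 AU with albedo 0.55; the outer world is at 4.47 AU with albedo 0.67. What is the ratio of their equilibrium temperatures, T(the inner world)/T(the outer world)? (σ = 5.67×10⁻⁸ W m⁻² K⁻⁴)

T₁/T₂ ≈ 1.917

T_eq = [S₀(1−A)/(4σd²)]^(1/4), so T ∝ (1−A)^(1/4) / √d.
T₁ = [1361×0.45/(4×5.67×10⁻⁸×1.42²)]^(1/4) = 191.30 K.
T₂ = [1361×0.33/(4×5.67×10⁻⁸×4.47²)]^(1/4) = 99.78 K.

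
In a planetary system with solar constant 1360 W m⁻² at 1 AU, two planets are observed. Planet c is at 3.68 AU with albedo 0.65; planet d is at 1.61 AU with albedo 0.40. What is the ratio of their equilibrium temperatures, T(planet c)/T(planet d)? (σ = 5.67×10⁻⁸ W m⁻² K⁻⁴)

T₁/T₂ ≈ 0.578

T_eq = [S₀(1−A)/(4σd²)]^(1/4), so T ∝ (1−A)^(1/4) / √d.
T₁ = [1360×0.35/(4×5.67×10⁻⁸×3.68²)]^(1/4) = 111.58 K.
T₂ = [1360×0.60/(4×5.67×10⁻⁸×1.61²)]^(1/4) = 193.02 K.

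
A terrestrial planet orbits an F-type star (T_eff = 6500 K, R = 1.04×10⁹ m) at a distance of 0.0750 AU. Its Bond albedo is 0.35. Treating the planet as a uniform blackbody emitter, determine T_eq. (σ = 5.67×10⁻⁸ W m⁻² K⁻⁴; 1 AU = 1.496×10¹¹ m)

T_eq ≈ 1260 K

d = 0.0750 AU = 1.12×10¹⁰ m.
L = 4πR_⋆²σT_⋆⁴ = 4π(1.04×10⁹)² × 5.67×10⁻⁸ × (6500)⁴ = 1.38×10²⁷ W.
S = L/(4πd²) = 8.70×10⁵ W m⁻².
Energy balance: absorbed = emitted ⇒ πR²·S(1−A) = 4πR²·σT_eq⁴, so T_eq⁴ = S(1−A)/(4σ).
T_eq = [8.70×10⁵ × 0.65 / (4 × 5.67×10⁻⁸)]^(1/4) = (2.49×10¹²)^(1/4) = 1260 K.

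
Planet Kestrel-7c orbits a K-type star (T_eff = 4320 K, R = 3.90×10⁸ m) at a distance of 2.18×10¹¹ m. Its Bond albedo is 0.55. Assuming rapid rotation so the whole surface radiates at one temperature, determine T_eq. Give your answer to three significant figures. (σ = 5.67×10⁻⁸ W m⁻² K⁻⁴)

T_eq ≈ 106 K

L = 4πR_⋆²σT_⋆⁴ = 4π(3.90×10⁸)² × 5.67×10⁻⁸ × (4320)⁴ = 3.77×10²⁵ W.
S = L/(4πd²) = 63.2 W m⁻².
Energy balance: absorbed = emitted ⇒ πR²·S(1−A) = 4πR²·σT_eq⁴, so T_eq⁴ = S(1−A)/(4σ).
T_eq = [63.2 × 0.45 / (4 × 5.67×10⁻⁸)]^(1/4) = (1.25×10⁸)^(1/4) = 106 K.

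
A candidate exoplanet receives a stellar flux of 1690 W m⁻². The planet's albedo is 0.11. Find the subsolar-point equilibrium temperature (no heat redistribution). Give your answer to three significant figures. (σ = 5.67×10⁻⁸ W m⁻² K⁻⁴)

T_ss ≈ 404 K

At the subsolar point the surface absorbs S(1−A) and emits σT⁴ per unit area — no factor of 4, since only the local patch is in balance.
T = [1690 × 0.89 / 5.67×10⁻⁸]^(1/4) = (2.65×10¹⁰)^(1/4) = 404 K.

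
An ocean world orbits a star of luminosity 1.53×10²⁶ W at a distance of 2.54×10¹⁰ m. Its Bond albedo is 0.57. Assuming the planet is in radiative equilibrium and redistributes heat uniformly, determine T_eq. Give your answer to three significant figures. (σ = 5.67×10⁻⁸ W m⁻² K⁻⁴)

Flux: S = L/(4πd²) = 1.53×10²⁶/(4π×(2.54×10¹⁰)²) = 1.89×10⁴ W m⁻².
Energy balance: absorbed = emitted ⇒ πR²·S(1−A) = 4πR²·σT_eq⁴, so T_eq⁴ = S(1−A)/(4σ).
T_eq = [1.89×10⁴ × 0.43 / (4 × 5.67×10⁻⁸)]^(1/4) = (3.58×10¹⁰)^(1/4) = 435 K.

T_eq ≈ 435 K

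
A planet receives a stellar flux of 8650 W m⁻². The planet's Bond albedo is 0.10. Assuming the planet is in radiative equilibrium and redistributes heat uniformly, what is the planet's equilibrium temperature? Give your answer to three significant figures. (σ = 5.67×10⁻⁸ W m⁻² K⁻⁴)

T_eq ≈ 430 K

Energy balance: absorbed = emitted ⇒ πR²·S(1−A) = 4πR²·σT_eq⁴, so T_eq⁴ = S(1−A)/(4σ).
T_eq = [8650 × 0.90 / (4 × 5.67×10⁻⁸)]^(1/4) = (3.43×10¹⁰)^(1/4) = 430 K.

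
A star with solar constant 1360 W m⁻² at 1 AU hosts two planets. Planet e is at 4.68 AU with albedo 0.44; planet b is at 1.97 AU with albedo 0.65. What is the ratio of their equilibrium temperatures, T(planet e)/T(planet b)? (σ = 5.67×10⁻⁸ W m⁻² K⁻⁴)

T_eq = [S₀(1−A)/(4σd²)]^(1/4), so T ∝ (1−A)^(1/4) / √d.
T₁ = [1360×0.56/(4×5.67×10⁻⁸×4.68²)]^(1/4) = 111.28 K.
T₂ = [1360×0.35/(4×5.67×10⁻⁸×1.97²)]^(1/4) = 152.50 K.

T₁/T₂ ≈ 0.730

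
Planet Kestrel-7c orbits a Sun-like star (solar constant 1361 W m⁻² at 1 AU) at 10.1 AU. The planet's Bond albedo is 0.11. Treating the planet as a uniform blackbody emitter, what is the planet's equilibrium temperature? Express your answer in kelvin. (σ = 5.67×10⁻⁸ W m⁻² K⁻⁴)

Flux at 10.1 AU: S = 1361/10.1² = 13.3 W m⁻².
Energy balance: absorbed = emitted ⇒ πR²·S(1−A) = 4πR²·σT_eq⁴, so T_eq⁴ = S(1−A)/(4σ).
T_eq = [13.3 × 0.89 / (4 × 5.67×10⁻⁸)]^(1/4) = (5.24×10⁷)^(1/4) = 85.1 K.

T_eq ≈ 85.1 K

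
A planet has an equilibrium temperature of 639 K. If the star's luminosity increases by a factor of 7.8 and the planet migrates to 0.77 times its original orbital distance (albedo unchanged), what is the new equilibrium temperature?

T_eq ∝ L^(1/4) · d^(−1/2).
T′ = 639 × 7.8^(1/4) / 0.77^(1/2) = 1220 K.

T_eq ≈ 1220 K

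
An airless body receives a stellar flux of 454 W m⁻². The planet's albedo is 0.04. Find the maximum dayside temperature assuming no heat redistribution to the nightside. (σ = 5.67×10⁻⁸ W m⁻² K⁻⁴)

With no redistribution each surface element balances locally: S(1−A) = σT⁴.
T = [454 × 0.96 / 5.67×10⁻⁸]^(1/4) = (7.69×10⁹)^(1/4) = 296 K.

T_ss ≈ 296 K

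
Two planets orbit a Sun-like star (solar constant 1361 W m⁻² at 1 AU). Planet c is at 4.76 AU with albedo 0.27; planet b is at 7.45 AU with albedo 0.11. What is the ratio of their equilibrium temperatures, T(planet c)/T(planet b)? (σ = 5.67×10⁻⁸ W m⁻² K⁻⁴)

T_eq = [S₀(1−A)/(4σd²)]^(1/4), so T ∝ (1−A)^(1/4) / √d.
T₁ = [1361×0.73/(4×5.67×10⁻⁸×4.76²)]^(1/4) = 117.92 K.
T₂ = [1361×0.89/(4×5.67×10⁻⁸×7.45²)]^(1/4) = 99.04 K.

T₁/T₂ ≈ 1.191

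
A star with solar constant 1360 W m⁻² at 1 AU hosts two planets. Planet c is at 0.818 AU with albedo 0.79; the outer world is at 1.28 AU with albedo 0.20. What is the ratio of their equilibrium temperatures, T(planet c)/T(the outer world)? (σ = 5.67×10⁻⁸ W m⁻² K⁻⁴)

T_eq = [S₀(1−A)/(4σd²)]^(1/4), so T ∝ (1−A)^(1/4) / √d.
T₁ = [1360×0.21/(4×5.67×10⁻⁸×0.818²)]^(1/4) = 208.28 K.
T₂ = [1360×0.80/(4×5.67×10⁻⁸×1.28²)]^(1/4) = 232.62 K.

T₁/T₂ ≈ 0.895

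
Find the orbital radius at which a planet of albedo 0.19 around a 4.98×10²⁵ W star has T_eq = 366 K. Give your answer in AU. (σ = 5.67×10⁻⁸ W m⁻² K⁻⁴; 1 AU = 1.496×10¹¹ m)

d ≈ 0.188 AU

From T_eq⁴ = L(1−A)/(16πσd²): d = √[L(1−A)/(16πσT_eq⁴)].
d = √[4.98×10²⁵ × 0.81 / (16π × 5.67×10⁻⁸ × (366)⁴)] = 2.81×10¹⁰ m = 0.188 AU.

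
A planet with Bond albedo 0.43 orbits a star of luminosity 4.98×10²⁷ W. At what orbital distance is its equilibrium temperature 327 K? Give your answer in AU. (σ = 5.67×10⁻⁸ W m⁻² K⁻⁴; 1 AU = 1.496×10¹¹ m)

d ≈ 1.97 AU

From T_eq⁴ = L(1−A)/(16πσd²): d = √[L(1−A)/(16πσT_eq⁴)].
d = √[4.98×10²⁷ × 0.57 / (16π × 5.67×10⁻⁸ × (327)⁴)] = 2.95×10¹¹ m = 1.97 AU.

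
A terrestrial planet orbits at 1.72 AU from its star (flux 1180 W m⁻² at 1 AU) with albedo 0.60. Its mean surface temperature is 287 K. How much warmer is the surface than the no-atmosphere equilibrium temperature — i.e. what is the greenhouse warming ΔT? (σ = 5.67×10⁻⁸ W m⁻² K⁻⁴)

ΔT ≈ 124.1 K

S = 1180/1.72² = 398.9 W m⁻².
T_eq = [S(1−A)/(4σ)]^(1/4) = [398.9×0.40/(4×5.67×10⁻⁸)]^(1/4) = 162.9 K.
ΔT = T_surf − T_eq = 287 − 162.9.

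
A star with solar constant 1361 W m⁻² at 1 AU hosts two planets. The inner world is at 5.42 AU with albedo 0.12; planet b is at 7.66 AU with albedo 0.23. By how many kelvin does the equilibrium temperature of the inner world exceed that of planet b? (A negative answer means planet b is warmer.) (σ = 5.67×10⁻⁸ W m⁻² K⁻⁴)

ΔT ≈ 21.6 K

T_eq = [S₀(1−A)/(4σd²)]^(1/4), so T ∝ (1−A)^(1/4) / √d.
T₁ = [1361×0.88/(4×5.67×10⁻⁸×5.42²)]^(1/4) = 115.79 K.
T₂ = [1361×0.77/(4×5.67×10⁻⁸×7.66²)]^(1/4) = 94.20 K.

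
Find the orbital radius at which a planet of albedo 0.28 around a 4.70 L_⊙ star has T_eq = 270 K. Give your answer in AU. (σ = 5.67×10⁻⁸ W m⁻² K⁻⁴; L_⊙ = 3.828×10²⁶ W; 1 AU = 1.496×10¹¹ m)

d ≈ 1.95 AU

L = 4.70 × 3.828×10²⁶ = 1.80×10²⁷ W.
From T_eq⁴ = L(1−A)/(16πσd²): d = √[L(1−A)/(16πσT_eq⁴)].
d = √[1.80×10²⁷ × 0.72 / (16π × 5.67×10⁻⁸ × (270)⁴)] = 2.92×10¹¹ m = 1.95 AU.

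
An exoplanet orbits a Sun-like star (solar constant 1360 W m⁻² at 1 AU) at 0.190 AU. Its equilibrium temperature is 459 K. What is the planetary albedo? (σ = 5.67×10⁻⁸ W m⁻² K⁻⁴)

A ≈ 0.73

Flux at 0.190 AU: S = 1360/0.190² = 3.77×10⁴ W m⁻².
From T_eq⁴ = S(1−A)/(4σ): 1−A = 4σT_eq⁴/S.
1−A = 4 × 5.67×10⁻⁸ × (459)⁴ / 3.77×10⁴ = 0.267.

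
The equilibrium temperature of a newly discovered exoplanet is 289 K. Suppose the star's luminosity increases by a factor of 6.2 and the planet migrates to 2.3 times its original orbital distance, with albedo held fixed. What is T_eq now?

T_eq ∝ L^(1/4) · d^(−1/2).
T′ = 289 × 6.2^(1/4) / 2.3^(1/2) = 301 K.

T_eq ≈ 301 K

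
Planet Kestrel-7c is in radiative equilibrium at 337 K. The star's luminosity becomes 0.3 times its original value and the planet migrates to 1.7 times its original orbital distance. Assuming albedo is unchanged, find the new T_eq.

T_eq ∝ L^(1/4) · d^(−1/2).
T′ = 337 × 0.3^(1/4) / 1.7^(1/2) = 191 K.

T_eq ≈ 191 K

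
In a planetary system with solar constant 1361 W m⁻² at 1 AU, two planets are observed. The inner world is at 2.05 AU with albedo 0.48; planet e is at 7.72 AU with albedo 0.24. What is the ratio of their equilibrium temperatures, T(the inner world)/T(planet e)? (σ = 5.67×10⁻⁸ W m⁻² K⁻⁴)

T₁/T₂ ≈ 1.765

T_eq = [S₀(1−A)/(4σd²)]^(1/4), so T ∝ (1−A)^(1/4) / √d.
T₁ = [1361×0.52/(4×5.67×10⁻⁸×2.05²)]^(1/4) = 165.07 K.
T₂ = [1361×0.76/(4×5.67×10⁻⁸×7.72²)]^(1/4) = 93.53 K.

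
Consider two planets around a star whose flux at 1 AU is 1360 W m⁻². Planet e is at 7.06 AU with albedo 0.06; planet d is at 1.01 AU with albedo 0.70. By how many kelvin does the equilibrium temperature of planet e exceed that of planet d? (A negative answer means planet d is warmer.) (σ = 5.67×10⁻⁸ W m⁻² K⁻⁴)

T_eq = [S₀(1−A)/(4σd²)]^(1/4), so T ∝ (1−A)^(1/4) / √d.
T₁ = [1360×0.94/(4×5.67×10⁻⁸×7.06²)]^(1/4) = 103.12 K.
T₂ = [1360×0.30/(4×5.67×10⁻⁸×1.01²)]^(1/4) = 204.92 K.

ΔT ≈ -101.8 K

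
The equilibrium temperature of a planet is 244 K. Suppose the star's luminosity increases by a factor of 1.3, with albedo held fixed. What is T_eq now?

T_eq ≈ 261 K

T_eq ∝ L^(1/4) · d^(−1/2).
T′ = 244 × 1.3^(1/4) = 261 K.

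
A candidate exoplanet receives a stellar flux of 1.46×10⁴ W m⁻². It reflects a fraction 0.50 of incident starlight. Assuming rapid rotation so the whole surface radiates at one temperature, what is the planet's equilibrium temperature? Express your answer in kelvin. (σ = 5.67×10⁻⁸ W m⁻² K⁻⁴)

Energy balance: absorbed = emitted ⇒ πR²·S(1−A) = 4πR²·σT_eq⁴, so T_eq⁴ = S(1−A)/(4σ).
T_eq = [1.46×10⁴ × 0.50 / (4 × 5.67×10⁻⁸)]^(1/4) = (3.22×10¹⁰)^(1/4) = 424 K.

T_eq ≈ 424 K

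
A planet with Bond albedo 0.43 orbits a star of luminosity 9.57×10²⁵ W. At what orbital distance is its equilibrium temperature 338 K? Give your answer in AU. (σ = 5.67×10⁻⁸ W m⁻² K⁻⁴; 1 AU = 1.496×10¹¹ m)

From T_eq⁴ = L(1−A)/(16πσd²): d = √[L(1−A)/(16πσT_eq⁴)].
d = √[9.57×10²⁵ × 0.57 / (16π × 5.67×10⁻⁸ × (338)⁴)] = 3.83×10¹⁰ m = 0.256 AU.

d ≈ 0.256 AU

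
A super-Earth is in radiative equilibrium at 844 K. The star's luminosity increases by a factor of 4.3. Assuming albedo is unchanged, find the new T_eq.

T_eq ∝ L^(1/4) · d^(−1/2).
T′ = 844 × 4.3^(1/4) = 1220 K.

T_eq ≈ 1220 K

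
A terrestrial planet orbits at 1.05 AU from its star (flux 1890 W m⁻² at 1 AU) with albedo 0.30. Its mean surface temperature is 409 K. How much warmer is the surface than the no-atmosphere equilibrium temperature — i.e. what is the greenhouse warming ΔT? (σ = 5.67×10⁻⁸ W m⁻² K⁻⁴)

S = 1890/1.05² = 1714 W m⁻².
T_eq = [S(1−A)/(4σ)]^(1/4) = [1714×0.70/(4×5.67×10⁻⁸)]^(1/4) = 269.7 K.
ΔT = T_surf − T_eq = 409 − 269.7.

ΔT ≈ 139.3 K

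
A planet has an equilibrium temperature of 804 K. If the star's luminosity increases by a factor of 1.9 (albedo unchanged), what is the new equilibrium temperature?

T_eq ∝ L^(1/4) · d^(−1/2).
T′ = 804 × 1.9^(1/4) = 944 K.

T_eq ≈ 944 K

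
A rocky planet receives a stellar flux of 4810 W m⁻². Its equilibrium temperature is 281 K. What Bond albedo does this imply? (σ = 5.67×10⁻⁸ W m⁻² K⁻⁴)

A ≈ 0.71

From T_eq⁴ = S(1−A)/(4σ): 1−A = 4σT_eq⁴/S.
1−A = 4 × 5.67×10⁻⁸ × (281)⁴ / 4810 = 0.294.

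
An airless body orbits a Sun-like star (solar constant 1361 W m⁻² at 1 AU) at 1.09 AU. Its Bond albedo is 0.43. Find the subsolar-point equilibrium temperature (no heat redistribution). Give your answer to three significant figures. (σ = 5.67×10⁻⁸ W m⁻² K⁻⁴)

T_ss ≈ 328 K

Flux at 1.09 AU: S = 1361/1.09² = 1150 W m⁻².
At the subsolar point the surface absorbs S(1−A) and emits σT⁴ per unit area — no factor of 4, since only the local patch is in balance.
T = [1150 × 0.57 / 5.67×10⁻⁸]^(1/4) = (1.15×10¹⁰)^(1/4) = 328 K.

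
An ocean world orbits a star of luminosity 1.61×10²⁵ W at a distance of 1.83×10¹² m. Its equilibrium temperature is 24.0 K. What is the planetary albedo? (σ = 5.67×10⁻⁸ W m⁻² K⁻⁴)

A ≈ 0.80

Flux: S = L/(4πd²) = 1.61×10²⁵/(4π×(1.83×10¹²)²) = 0.383 W m⁻².
From T_eq⁴ = S(1−A)/(4σ): 1−A = 4σT_eq⁴/S.
1−A = 4 × 5.67×10⁻⁸ × (24.0)⁴ / 0.383 = 0.197.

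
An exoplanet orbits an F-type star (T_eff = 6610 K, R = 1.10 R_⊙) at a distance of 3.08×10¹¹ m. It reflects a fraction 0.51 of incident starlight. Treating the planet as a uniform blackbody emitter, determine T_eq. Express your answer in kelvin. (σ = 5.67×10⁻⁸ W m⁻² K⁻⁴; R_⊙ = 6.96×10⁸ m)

T_eq ≈ 195 K

R_⋆ = 1.10 × 6.96×10⁸ = 7.66×10⁸ m.
L = 4πR_⋆²σT_⋆⁴ = 4π(7.66×10⁸)² × 5.67×10⁻⁸ × (6610)⁴ = 7.97×10²⁶ W.
S = L/(4πd²) = 669 W m⁻².
Energy balance: absorbed = emitted ⇒ πR²·S(1−A) = 4πR²·σT_eq⁴, so T_eq⁴ = S(1−A)/(4σ).
T_eq = [669 × 0.49 / (4 × 5.67×10⁻⁸)]^(1/4) = (1.44×10⁹)^(1/4) = 195 K.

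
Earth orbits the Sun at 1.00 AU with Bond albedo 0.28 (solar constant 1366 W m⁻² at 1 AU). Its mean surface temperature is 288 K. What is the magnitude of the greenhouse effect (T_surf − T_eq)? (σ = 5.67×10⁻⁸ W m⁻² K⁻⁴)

ΔT ≈ 31.4 K

S = 1366/1.00² = 1366 W m⁻².
T_eq = [S(1−A)/(4σ)]^(1/4) = [1366×0.72/(4×5.67×10⁻⁸)]^(1/4) = 256.6 K.
ΔT = T_surf − T_eq = 288 − 256.6.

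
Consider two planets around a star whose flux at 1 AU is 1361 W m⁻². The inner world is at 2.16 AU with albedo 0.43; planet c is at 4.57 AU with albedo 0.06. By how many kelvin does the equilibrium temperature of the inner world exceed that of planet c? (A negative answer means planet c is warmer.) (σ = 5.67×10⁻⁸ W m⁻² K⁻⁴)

T_eq = [S₀(1−A)/(4σd²)]^(1/4), so T ∝ (1−A)^(1/4) / √d.
T₁ = [1361×0.57/(4×5.67×10⁻⁸×2.16²)]^(1/4) = 164.55 K.
T₂ = [1361×0.94/(4×5.67×10⁻⁸×4.57²)]^(1/4) = 128.20 K.

ΔT ≈ 36.4 K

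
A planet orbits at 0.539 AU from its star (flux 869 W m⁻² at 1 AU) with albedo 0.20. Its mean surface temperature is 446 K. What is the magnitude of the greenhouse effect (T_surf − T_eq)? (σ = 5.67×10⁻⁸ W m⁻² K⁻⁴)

S = 869/0.539² = 2991 W m⁻².
T_eq = [S(1−A)/(4σ)]^(1/4) = [2991×0.80/(4×5.67×10⁻⁸)]^(1/4) = 320.5 K.
ΔT = T_surf − T_eq = 446 − 320.5.

ΔT ≈ 125.5 K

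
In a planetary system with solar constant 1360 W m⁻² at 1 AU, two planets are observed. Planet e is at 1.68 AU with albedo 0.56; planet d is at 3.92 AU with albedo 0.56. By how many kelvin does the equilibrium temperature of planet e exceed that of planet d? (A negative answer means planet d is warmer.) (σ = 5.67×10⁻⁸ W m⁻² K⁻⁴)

ΔT ≈ 60.4 K

T_eq = [S₀(1−A)/(4σd²)]^(1/4), so T ∝ (1−A)^(1/4) / √d.
T₁ = [1360×0.44/(4×5.67×10⁻⁸×1.68²)]^(1/4) = 174.86 K.
T₂ = [1360×0.44/(4×5.67×10⁻⁸×3.92²)]^(1/4) = 114.47 K.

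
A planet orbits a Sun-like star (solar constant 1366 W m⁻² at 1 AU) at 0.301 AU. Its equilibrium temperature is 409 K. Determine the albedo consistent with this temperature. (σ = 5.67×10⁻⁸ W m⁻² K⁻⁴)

A ≈ 0.58

Flux at 0.301 AU: S = 1366/0.301² = 1.51×10⁴ W m⁻².
From T_eq⁴ = S(1−A)/(4σ): 1−A = 4σT_eq⁴/S.
1−A = 4 × 5.67×10⁻⁸ × (409)⁴ / 1.51×10⁴ = 0.421.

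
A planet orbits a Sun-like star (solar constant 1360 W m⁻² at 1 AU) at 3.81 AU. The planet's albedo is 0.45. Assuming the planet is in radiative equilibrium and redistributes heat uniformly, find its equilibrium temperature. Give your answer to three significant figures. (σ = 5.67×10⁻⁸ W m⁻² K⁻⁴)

T_eq ≈ 123 K

Flux at 3.81 AU: S = 1360/3.81² = 93.7 W m⁻².
Energy balance: absorbed = emitted ⇒ πR²·S(1−A) = 4πR²·σT_eq⁴, so T_eq⁴ = S(1−A)/(4σ).
T_eq = [93.7 × 0.55 / (4 × 5.67×10⁻⁸)]^(1/4) = (2.27×10⁸)^(1/4) = 123 K.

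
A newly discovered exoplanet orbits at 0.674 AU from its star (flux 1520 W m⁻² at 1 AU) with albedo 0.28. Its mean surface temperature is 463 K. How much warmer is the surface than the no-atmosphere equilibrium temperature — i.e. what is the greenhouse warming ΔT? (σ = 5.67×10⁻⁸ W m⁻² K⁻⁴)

ΔT ≈ 142.0 K

S = 1520/0.674² = 3346 W m⁻².
T_eq = [S(1−A)/(4σ)]^(1/4) = [3346×0.72/(4×5.67×10⁻⁸)]^(1/4) = 321.0 K.
ΔT = T_surf − T_eq = 463 − 321.0.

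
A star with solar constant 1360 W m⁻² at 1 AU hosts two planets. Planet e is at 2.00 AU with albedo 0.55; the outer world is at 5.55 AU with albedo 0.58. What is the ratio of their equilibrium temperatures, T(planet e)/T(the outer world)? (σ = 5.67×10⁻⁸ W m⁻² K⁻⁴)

T₁/T₂ ≈ 1.695

T_eq = [S₀(1−A)/(4σd²)]^(1/4), so T ∝ (1−A)^(1/4) / √d.
T₁ = [1360×0.45/(4×5.67×10⁻⁸×2.00²)]^(1/4) = 161.16 K.
T₂ = [1360×0.42/(4×5.67×10⁻⁸×5.55²)]^(1/4) = 95.09 K.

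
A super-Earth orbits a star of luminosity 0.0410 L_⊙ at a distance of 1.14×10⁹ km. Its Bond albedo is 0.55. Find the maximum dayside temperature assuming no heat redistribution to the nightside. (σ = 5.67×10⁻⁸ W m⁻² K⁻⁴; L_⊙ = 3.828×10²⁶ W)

T_ss ≈ 52.6 K

d = 1.14×10⁹ km = 1.14×10¹² m.
L = 0.0410 × 3.828×10²⁶ = 1.57×10²⁵ W.
Flux: S = L/(4πd²) = 1.57×10²⁵/(4π×(1.14×10¹²)²) = 0.961 W m⁻².
With no redistribution each surface element balances locally: S(1−A) = σT⁴.
T = [0.961 × 0.45 / 5.67×10⁻⁸]^(1/4) = (7.63×10⁶)^(1/4) = 52.6 K.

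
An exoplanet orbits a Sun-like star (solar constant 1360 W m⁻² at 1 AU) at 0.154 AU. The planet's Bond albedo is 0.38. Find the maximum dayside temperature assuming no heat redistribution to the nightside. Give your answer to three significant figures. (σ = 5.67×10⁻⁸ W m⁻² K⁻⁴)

Flux at 0.154 AU: S = 1360/0.154² = 5.73×10⁴ W m⁻².
With no redistribution each surface element balances locally: S(1−A) = σT⁴.
T = [5.73×10⁴ × 0.62 / 5.67×10⁻⁸]^(1/4) = (6.27×10¹¹)^(1/4) = 890 K.

T_ss ≈ 890 K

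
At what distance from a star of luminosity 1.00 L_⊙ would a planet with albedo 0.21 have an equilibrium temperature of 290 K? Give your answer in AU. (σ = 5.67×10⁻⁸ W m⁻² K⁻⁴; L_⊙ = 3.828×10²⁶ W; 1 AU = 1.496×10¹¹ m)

d ≈ 0.819 AU

L = 1.00 × 3.828×10²⁶ = 3.83×10²⁶ W.
From T_eq⁴ = L(1−A)/(16πσd²): d = √[L(1−A)/(16πσT_eq⁴)].
d = √[3.83×10²⁶ × 0.79 / (16π × 5.67×10⁻⁸ × (290)⁴)] = 1.22×10¹¹ m = 0.819 AU.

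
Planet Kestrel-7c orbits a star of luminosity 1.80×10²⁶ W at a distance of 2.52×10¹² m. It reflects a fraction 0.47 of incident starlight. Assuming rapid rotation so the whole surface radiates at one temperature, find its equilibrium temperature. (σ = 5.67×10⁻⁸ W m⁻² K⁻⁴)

T_eq ≈ 47.9 K

Flux: S = L/(4πd²) = 1.80×10²⁶/(4π×(2.52×10¹²)²) = 2.26 W m⁻².
Energy balance: absorbed = emitted ⇒ πR²·S(1−A) = 4πR²·σT_eq⁴, so T_eq⁴ = S(1−A)/(4σ).
T_eq = [2.26 × 0.53 / (4 × 5.67×10⁻⁸)]^(1/4) = (5.27×10⁶)^(1/4) = 47.9 K.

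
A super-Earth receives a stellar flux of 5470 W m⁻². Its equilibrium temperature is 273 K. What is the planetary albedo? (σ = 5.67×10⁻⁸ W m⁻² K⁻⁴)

A ≈ 0.77

From T_eq⁴ = S(1−A)/(4σ): 1−A = 4σT_eq⁴/S.
1−A = 4 × 5.67×10⁻⁸ × (273)⁴ / 5470 = 0.230.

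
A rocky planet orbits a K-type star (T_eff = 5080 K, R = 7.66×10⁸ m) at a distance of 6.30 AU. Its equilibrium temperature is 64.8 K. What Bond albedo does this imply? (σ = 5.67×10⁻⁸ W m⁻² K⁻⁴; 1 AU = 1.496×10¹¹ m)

A ≈ 0.84

d = 6.30 AU = 9.42×10¹¹ m.
L = 4πR_⋆²σT_⋆⁴ = 4π(7.66×10⁸)² × 5.67×10⁻⁸ × (5080)⁴ = 2.78×10²⁶ W.
S = L/(4πd²) = 24.9 W m⁻².
From T_eq⁴ = S(1−A)/(4σ): 1−A = 4σT_eq⁴/S.
1−A = 4 × 5.67×10⁻⁸ × (64.8)⁴ / 24.9 = 0.160.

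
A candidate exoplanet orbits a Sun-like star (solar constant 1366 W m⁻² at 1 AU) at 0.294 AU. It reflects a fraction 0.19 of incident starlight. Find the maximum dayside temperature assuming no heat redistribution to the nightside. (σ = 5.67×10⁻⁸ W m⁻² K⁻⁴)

T_ss ≈ 689 K

Flux at 0.294 AU: S = 1366/0.294² = 1.58×10⁴ W m⁻².
With no redistribution each surface element balances locally: S(1−A) = σT⁴.
T = [1.58×10⁴ × 0.81 / 5.67×10⁻⁸]^(1/4) = (2.26×10¹¹)^(1/4) = 689 K.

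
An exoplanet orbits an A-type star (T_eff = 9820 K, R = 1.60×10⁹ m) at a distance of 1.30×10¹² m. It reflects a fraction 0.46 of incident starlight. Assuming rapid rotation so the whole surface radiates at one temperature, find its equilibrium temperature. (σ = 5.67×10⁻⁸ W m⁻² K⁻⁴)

L = 4πR_⋆²σT_⋆⁴ = 4π(1.60×10⁹)² × 5.67×10⁻⁸ × (9820)⁴ = 1.70×10²⁸ W.
S = L/(4πd²) = 799 W m⁻².
Energy balance: absorbed = emitted ⇒ πR²·S(1−A) = 4πR²·σT_eq⁴, so T_eq⁴ = S(1−A)/(4σ).
T_eq = [799 × 0.54 / (4 × 5.67×10⁻⁸)]^(1/4) = (1.90×10⁹)^(1/4) = 209 K.

T_eq ≈ 209 K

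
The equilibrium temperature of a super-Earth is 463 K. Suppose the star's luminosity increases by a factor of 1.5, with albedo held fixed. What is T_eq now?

T_eq ≈ 512 K

T_eq ∝ L^(1/4) · d^(−1/2).
T′ = 463 × 1.5^(1/4) = 512 K.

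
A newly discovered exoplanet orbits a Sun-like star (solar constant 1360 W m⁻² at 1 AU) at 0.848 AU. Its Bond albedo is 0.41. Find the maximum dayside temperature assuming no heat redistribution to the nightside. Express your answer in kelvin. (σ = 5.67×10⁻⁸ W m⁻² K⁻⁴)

Flux at 0.848 AU: S = 1360/0.848² = 1890 W m⁻².
With no redistribution each surface element balances locally: S(1−A) = σT⁴.
T = [1890 × 0.59 / 5.67×10⁻⁸]^(1/4) = (1.97×10¹⁰)^(1/4) = 375 K.

T_ss ≈ 375 K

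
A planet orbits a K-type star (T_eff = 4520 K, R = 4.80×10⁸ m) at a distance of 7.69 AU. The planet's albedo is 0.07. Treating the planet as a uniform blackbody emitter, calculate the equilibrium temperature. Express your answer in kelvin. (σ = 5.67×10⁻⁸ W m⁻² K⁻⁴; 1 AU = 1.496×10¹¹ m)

d = 7.69 AU = 1.15×10¹² m.
L = 4πR_⋆²σT_⋆⁴ = 4π(4.80×10⁸)² × 5.67×10⁻⁸ × (4520)⁴ = 6.85×10²⁵ W.
S = L/(4πd²) = 4.12 W m⁻².
Energy balance: absorbed = emitted ⇒ πR²·S(1−A) = 4πR²·σT_eq⁴, so T_eq⁴ = S(1−A)/(4σ).
T_eq = [4.12 × 0.93 / (4 × 5.67×10⁻⁸)]^(1/4) = (1.69×10⁷)^(1/4) = 64.1 K.

T_eq ≈ 64.1 K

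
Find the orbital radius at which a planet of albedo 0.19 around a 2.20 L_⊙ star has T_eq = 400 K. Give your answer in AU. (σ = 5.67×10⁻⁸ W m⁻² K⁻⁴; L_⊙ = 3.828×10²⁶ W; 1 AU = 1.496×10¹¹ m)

L = 2.20 × 3.828×10²⁶ = 8.42×10²⁶ W.
From T_eq⁴ = L(1−A)/(16πσd²): d = √[L(1−A)/(16πσT_eq⁴)].
d = √[8.42×10²⁶ × 0.81 / (16π × 5.67×10⁻⁸ × (400)⁴)] = 9.67×10¹⁰ m = 0.646 AU.

d ≈ 0.646 AU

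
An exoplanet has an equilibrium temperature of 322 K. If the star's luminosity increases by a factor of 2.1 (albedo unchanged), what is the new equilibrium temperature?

T_eq ≈ 388 K

T_eq ∝ L^(1/4) · d^(−1/2).
T′ = 322 × 2.1^(1/4) = 388 K.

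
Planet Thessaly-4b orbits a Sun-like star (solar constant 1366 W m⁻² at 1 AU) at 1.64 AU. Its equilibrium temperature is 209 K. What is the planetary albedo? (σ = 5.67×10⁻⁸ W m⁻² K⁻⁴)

Flux at 1.64 AU: S = 1366/1.64² = 508 W m⁻².
From T_eq⁴ = S(1−A)/(4σ): 1−A = 4σT_eq⁴/S.
1−A = 4 × 5.67×10⁻⁸ × (209)⁴ / 508 = 0.852.

A ≈ 0.15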